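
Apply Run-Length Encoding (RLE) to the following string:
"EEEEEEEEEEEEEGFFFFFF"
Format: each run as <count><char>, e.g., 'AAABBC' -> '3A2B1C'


Scanning runs left to right:
  i=0: run of 'E' x 13 -> '13E'
  i=13: run of 'G' x 1 -> '1G'
  i=14: run of 'F' x 6 -> '6F'

RLE = 13E1G6F


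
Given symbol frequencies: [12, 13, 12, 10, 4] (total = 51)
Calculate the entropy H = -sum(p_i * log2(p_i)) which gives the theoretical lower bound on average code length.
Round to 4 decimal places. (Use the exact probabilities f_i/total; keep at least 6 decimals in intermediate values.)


Per-symbol terms -p_i * log2(p_i) with p_i = f_i/51:
  p = 12/51 = 0.235294: log2(p) = -2.087463, -p*log2(p) = 0.491168
  p = 13/51 = 0.254902: log2(p) = -1.971986, -p*log2(p) = 0.502663
  p = 12/51 = 0.235294: log2(p) = -2.087463, -p*log2(p) = 0.491168
  p = 10/51 = 0.196078: log2(p) = -2.350497, -p*log2(p) = 0.460882
  p = 4/51 = 0.078431: log2(p) = -3.672425, -p*log2(p) = 0.288033
H = 0.491168 + 0.502663 + 0.491168 + 0.460882 + 0.288033 = 2.233914

H = 2.2339 bits/symbol


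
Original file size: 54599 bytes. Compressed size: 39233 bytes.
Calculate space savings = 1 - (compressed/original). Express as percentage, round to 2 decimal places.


ratio = compressed/original = 39233/54599 = 0.718566
savings = 1 - ratio = 1 - 0.718566 = 0.281434
as a percentage: 0.281434 * 100 = 28.14%

Space savings = 1 - 39233/54599 = 28.14%


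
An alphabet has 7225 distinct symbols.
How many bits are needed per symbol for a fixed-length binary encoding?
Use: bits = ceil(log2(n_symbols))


log2(7225) = 12.8188
Bracket: 2^12 = 4096 < 7225 <= 2^13 = 8192
So ceil(log2(7225)) = 13

bits = ceil(log2(7225)) = ceil(12.8188) = 13 bits


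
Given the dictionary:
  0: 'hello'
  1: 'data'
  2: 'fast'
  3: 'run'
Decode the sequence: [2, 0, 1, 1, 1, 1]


Look up each index in the dictionary:
  2 -> 'fast'
  0 -> 'hello'
  1 -> 'data'
  1 -> 'data'
  1 -> 'data'
  1 -> 'data'

Decoded: "fast hello data data data data"


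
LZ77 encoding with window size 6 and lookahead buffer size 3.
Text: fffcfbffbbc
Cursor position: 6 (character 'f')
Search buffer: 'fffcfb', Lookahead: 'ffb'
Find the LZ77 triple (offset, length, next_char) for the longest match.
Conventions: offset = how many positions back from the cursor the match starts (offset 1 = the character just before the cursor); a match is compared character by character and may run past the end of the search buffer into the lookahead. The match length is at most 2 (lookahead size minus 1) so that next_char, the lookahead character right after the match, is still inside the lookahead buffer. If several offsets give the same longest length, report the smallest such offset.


Try each offset into the search buffer:
  offset=1 (pos 5, char 'b'): match length 0
  offset=2 (pos 4, char 'f'): match length 1
  offset=3 (pos 3, char 'c'): match length 0
  offset=4 (pos 2, char 'f'): match length 1
  offset=5 (pos 1, char 'f'): match length 2
  offset=6 (pos 0, char 'f'): match length 2
Longest match has length 2, found at offsets 5, 6; take the smallest, offset 5.
next_char = character at position 6 + 2 = 8 -> 'b'

Best match: offset=5, length=2 (matching 'ff' starting at position 1)
LZ77 triple: (5, 2, 'b')


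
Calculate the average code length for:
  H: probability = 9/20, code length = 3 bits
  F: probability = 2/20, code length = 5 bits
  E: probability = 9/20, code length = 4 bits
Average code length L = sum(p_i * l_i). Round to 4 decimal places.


Weighted contributions p_i * l_i:
  H: (9/20) * 3 = 27/20
  F: (2/20) * 5 = 10/20
  E: (9/20) * 4 = 36/20
Sum = (27 + 10 + 36)/20 = 73/20

L = 73/20 = 3.6500 bits/symbol


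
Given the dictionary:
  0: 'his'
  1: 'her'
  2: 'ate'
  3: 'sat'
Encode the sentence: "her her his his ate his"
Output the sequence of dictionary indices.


Look up each word in the dictionary:
  'her' -> 1
  'her' -> 1
  'his' -> 0
  'his' -> 0
  'ate' -> 2
  'his' -> 0

Encoded: [1, 1, 0, 0, 2, 0]


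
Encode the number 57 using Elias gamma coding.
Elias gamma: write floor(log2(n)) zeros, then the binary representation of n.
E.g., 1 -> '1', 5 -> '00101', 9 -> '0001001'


num_bits = floor(log2(57)) + 1 = 6
leading_zeros = num_bits - 1 = 5
binary(57) = 111001

Elias gamma(57) = '00000' + '111001' = 00000111001 (11 bits)


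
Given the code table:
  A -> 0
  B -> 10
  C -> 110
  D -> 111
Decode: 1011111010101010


Decoding:
10 -> B
111 -> D
110 -> C
10 -> B
10 -> B
10 -> B
10 -> B


Result: BDCBBBB


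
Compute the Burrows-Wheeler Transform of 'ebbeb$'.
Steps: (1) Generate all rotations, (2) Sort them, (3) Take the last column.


Rotations (sorted):
  0: $ebbeb -> last char: b
  1: b$ebbe -> last char: e
  2: bbeb$e -> last char: e
  3: beb$eb -> last char: b
  4: eb$ebb -> last char: b
  5: ebbeb$ -> last char: $


BWT = beebb$


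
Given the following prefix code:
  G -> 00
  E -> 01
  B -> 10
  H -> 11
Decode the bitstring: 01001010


Decoding step by step:
Bits 01 -> E
Bits 00 -> G
Bits 10 -> B
Bits 10 -> B


Decoded message: EGBB


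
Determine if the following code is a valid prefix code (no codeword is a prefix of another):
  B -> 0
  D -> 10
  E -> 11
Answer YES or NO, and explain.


Checking each pair (does one codeword prefix another?):
  B='0' vs D='10': no prefix
  B='0' vs E='11': no prefix
  D='10' vs B='0': no prefix
  D='10' vs E='11': no prefix
  E='11' vs B='0': no prefix
  E='11' vs D='10': no prefix
No violation found over all pairs.

YES -- this is a valid prefix code. No codeword is a prefix of any other codeword.


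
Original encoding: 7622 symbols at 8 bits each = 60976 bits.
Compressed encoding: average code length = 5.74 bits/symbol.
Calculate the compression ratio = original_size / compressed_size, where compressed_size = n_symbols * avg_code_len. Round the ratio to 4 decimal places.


original_size = n_symbols * orig_bits = 7622 * 8 = 60976 bits
compressed_size = n_symbols * avg_code_len = 7622 * 5.74 = 43750.28 bits
ratio = original_size / compressed_size = 60976 / 43750.28 = 1.3937

Compression ratio = 1.3937


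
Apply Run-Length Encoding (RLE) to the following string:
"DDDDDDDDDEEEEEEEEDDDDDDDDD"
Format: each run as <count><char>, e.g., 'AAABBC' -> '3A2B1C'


Scanning runs left to right:
  i=0: run of 'D' x 9 -> '9D'
  i=9: run of 'E' x 8 -> '8E'
  i=17: run of 'D' x 9 -> '9D'

RLE = 9D8E9D


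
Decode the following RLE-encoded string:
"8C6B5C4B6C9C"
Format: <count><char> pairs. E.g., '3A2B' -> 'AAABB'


Expanding each <count><char> pair:
  8C -> 'CCCCCCCC'
  6B -> 'BBBBBB'
  5C -> 'CCCCC'
  4B -> 'BBBB'
  6C -> 'CCCCCC'
  9C -> 'CCCCCCCCC'

Decoded = CCCCCCCCBBBBBBCCCCCBBBBCCCCCCCCCCCCCCC


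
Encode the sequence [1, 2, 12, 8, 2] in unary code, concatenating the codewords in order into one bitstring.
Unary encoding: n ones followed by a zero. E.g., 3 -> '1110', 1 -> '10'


Encode each number as n ones followed by a terminating 0:
  1 -> 10 (2 bits)
  2 -> 110 (3 bits)
  12 -> 1111111111110 (13 bits)
  8 -> 111111110 (9 bits)
  2 -> 110 (3 bits)
Total length = 2 + 3 + 13 + 9 + 3 = 30 bits.

Unary([1, 2, 12, 8, 2]) = 101101111111111110111111110110 (30 bits)


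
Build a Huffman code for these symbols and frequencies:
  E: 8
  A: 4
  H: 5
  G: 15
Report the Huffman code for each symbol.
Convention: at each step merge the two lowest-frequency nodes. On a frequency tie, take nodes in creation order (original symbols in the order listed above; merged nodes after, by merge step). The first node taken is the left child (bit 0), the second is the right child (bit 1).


Huffman tree construction:
Step 1: Merge A(4) + H(5) = 9
Step 2: Merge E(8) + (A+H)(9) = 17
Step 3: Merge G(15) + (E+(A+H))(17) = 32
Read each symbol's code off the tree from the root (left child = 0, right child = 1).

Codes:
  E: 10 (length 2)
  A: 110 (length 3)
  H: 111 (length 3)
  G: 0 (length 1)
Average code length: 58/32 = 1.8125 bits/symbol


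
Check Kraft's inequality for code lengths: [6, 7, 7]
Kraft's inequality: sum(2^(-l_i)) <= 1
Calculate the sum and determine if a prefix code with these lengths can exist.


Sum = 2^(-6) + 2^(-7) + 2^(-7)
    = 0.015625 + 0.0078125 + 0.0078125
    = 4/128 = 0.03125
Since 0.03125 <= 1, Kraft's inequality IS satisfied.
A prefix code with these lengths CAN exist.

Kraft sum = 0.03125. Satisfied.


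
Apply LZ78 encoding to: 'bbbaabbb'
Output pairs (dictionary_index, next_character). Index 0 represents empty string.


LZ78 encoding steps:
Dictionary: {0: ''}
Step 1: w='' (idx 0), next='b' -> output (0, 'b'), add 'b' as idx 1
Step 2: w='b' (idx 1), next='b' -> output (1, 'b'), add 'bb' as idx 2
Step 3: w='' (idx 0), next='a' -> output (0, 'a'), add 'a' as idx 3
Step 4: w='a' (idx 3), next='b' -> output (3, 'b'), add 'ab' as idx 4
Step 5: w='bb' (idx 2), end of input -> output (2, '')


Encoded: [(0, 'b'), (1, 'b'), (0, 'a'), (3, 'b'), (2, '')]


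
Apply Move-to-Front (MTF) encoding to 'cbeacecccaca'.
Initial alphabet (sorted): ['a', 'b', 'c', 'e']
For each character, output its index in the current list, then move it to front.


MTF encoding:
'c': index 2 in ['a', 'b', 'c', 'e'] -> ['c', 'a', 'b', 'e']
'b': index 2 in ['c', 'a', 'b', 'e'] -> ['b', 'c', 'a', 'e']
'e': index 3 in ['b', 'c', 'a', 'e'] -> ['e', 'b', 'c', 'a']
'a': index 3 in ['e', 'b', 'c', 'a'] -> ['a', 'e', 'b', 'c']
'c': index 3 in ['a', 'e', 'b', 'c'] -> ['c', 'a', 'e', 'b']
'e': index 2 in ['c', 'a', 'e', 'b'] -> ['e', 'c', 'a', 'b']
'c': index 1 in ['e', 'c', 'a', 'b'] -> ['c', 'e', 'a', 'b']
'c': index 0 in ['c', 'e', 'a', 'b'] -> ['c', 'e', 'a', 'b']
'c': index 0 in ['c', 'e', 'a', 'b'] -> ['c', 'e', 'a', 'b']
'a': index 2 in ['c', 'e', 'a', 'b'] -> ['a', 'c', 'e', 'b']
'c': index 1 in ['a', 'c', 'e', 'b'] -> ['c', 'a', 'e', 'b']
'a': index 1 in ['c', 'a', 'e', 'b'] -> ['a', 'c', 'e', 'b']


Output: [2, 2, 3, 3, 3, 2, 1, 0, 0, 2, 1, 1]


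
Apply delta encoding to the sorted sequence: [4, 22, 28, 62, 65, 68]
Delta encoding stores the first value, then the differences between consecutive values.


First value: 4
Deltas:
  22 - 4 = 18
  28 - 22 = 6
  62 - 28 = 34
  65 - 62 = 3
  68 - 65 = 3


Delta encoded: [4, 18, 6, 34, 3, 3]


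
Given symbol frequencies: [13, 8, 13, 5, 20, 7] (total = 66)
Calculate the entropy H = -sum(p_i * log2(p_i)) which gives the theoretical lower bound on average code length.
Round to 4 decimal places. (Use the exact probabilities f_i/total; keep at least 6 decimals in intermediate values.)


Per-symbol terms -p_i * log2(p_i) with p_i = f_i/66:
  p = 13/66 = 0.196970: log2(p) = -2.343954, -p*log2(p) = 0.461688
  p = 8/66 = 0.121212: log2(p) = -3.044394, -p*log2(p) = 0.369017
  p = 13/66 = 0.196970: log2(p) = -2.343954, -p*log2(p) = 0.461688
  p = 5/66 = 0.075758: log2(p) = -3.722466, -p*log2(p) = 0.282005
  p = 20/66 = 0.303030: log2(p) = -1.722466, -p*log2(p) = 0.521959
  p = 7/66 = 0.106061: log2(p) = -3.237039, -p*log2(p) = 0.343322
H = 0.461688 + 0.369017 + 0.461688 + 0.282005 + 0.521959 + 0.343322 = 2.439679

H = 2.4397 bits/symbol


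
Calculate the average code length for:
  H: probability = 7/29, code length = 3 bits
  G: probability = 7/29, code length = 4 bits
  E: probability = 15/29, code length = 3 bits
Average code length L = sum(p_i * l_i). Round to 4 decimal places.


Weighted contributions p_i * l_i:
  H: (7/29) * 3 = 21/29
  G: (7/29) * 4 = 28/29
  E: (15/29) * 3 = 45/29
Sum = (21 + 28 + 45)/29 = 94/29

L = 94/29 = 3.2414 bits/symbol


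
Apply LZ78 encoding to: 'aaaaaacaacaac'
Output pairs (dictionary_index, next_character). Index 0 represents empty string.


LZ78 encoding steps:
Dictionary: {0: ''}
Step 1: w='' (idx 0), next='a' -> output (0, 'a'), add 'a' as idx 1
Step 2: w='a' (idx 1), next='a' -> output (1, 'a'), add 'aa' as idx 2
Step 3: w='aa' (idx 2), next='a' -> output (2, 'a'), add 'aaa' as idx 3
Step 4: w='' (idx 0), next='c' -> output (0, 'c'), add 'c' as idx 4
Step 5: w='aa' (idx 2), next='c' -> output (2, 'c'), add 'aac' as idx 5
Step 6: w='aac' (idx 5), end of input -> output (5, '')


Encoded: [(0, 'a'), (1, 'a'), (2, 'a'), (0, 'c'), (2, 'c'), (5, '')]


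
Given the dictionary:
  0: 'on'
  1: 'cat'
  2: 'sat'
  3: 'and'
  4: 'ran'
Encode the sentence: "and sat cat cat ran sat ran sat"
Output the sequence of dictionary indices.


Look up each word in the dictionary:
  'and' -> 3
  'sat' -> 2
  'cat' -> 1
  'cat' -> 1
  'ran' -> 4
  'sat' -> 2
  'ran' -> 4
  'sat' -> 2

Encoded: [3, 2, 1, 1, 4, 2, 4, 2]


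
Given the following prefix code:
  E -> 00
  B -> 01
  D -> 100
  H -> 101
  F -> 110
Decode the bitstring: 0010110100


Decoding step by step:
Bits 00 -> E
Bits 101 -> H
Bits 101 -> H
Bits 00 -> E


Decoded message: EHHE


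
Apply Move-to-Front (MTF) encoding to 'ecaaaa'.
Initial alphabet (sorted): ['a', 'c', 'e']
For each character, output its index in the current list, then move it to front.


MTF encoding:
'e': index 2 in ['a', 'c', 'e'] -> ['e', 'a', 'c']
'c': index 2 in ['e', 'a', 'c'] -> ['c', 'e', 'a']
'a': index 2 in ['c', 'e', 'a'] -> ['a', 'c', 'e']
'a': index 0 in ['a', 'c', 'e'] -> ['a', 'c', 'e']
'a': index 0 in ['a', 'c', 'e'] -> ['a', 'c', 'e']
'a': index 0 in ['a', 'c', 'e'] -> ['a', 'c', 'e']


Output: [2, 2, 2, 0, 0, 0]


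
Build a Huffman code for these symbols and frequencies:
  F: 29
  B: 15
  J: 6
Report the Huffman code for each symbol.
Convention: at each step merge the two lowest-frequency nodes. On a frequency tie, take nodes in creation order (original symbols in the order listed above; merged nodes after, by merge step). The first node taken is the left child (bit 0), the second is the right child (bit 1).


Huffman tree construction:
Step 1: Merge J(6) + B(15) = 21
Step 2: Merge (J+B)(21) + F(29) = 50
Read each symbol's code off the tree from the root (left child = 0, right child = 1).

Codes:
  F: 1 (length 1)
  B: 01 (length 2)
  J: 00 (length 2)
Average code length: 71/50 = 1.4200 bits/symbol


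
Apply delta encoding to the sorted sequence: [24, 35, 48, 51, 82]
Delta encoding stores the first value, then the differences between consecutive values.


First value: 24
Deltas:
  35 - 24 = 11
  48 - 35 = 13
  51 - 48 = 3
  82 - 51 = 31


Delta encoded: [24, 11, 13, 3, 31]


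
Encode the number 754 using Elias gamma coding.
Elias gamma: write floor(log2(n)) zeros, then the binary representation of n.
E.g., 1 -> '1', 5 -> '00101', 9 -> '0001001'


num_bits = floor(log2(754)) + 1 = 10
leading_zeros = num_bits - 1 = 9
binary(754) = 1011110010

Elias gamma(754) = '000000000' + '1011110010' = 0000000001011110010 (19 bits)


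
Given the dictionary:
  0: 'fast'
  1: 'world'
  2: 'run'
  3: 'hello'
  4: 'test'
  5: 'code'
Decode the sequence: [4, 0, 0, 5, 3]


Look up each index in the dictionary:
  4 -> 'test'
  0 -> 'fast'
  0 -> 'fast'
  5 -> 'code'
  3 -> 'hello'

Decoded: "test fast fast code hello"


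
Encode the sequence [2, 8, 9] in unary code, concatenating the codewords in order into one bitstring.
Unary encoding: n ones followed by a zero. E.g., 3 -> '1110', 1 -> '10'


Encode each number as n ones followed by a terminating 0:
  2 -> 110 (3 bits)
  8 -> 111111110 (9 bits)
  9 -> 1111111110 (10 bits)
Total length = 3 + 9 + 10 = 22 bits.

Unary([2, 8, 9]) = 1101111111101111111110 (22 bits)


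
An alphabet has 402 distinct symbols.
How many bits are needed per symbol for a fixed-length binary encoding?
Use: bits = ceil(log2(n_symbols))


log2(402) = 8.6511
Bracket: 2^8 = 256 < 402 <= 2^9 = 512
So ceil(log2(402)) = 9

bits = ceil(log2(402)) = ceil(8.6511) = 9 bits


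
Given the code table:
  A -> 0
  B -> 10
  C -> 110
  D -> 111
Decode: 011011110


Decoding:
0 -> A
110 -> C
111 -> D
10 -> B


Result: ACDB


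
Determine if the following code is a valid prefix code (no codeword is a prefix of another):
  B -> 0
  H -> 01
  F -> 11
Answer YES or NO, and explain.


Checking each pair (does one codeword prefix another?):
  B='0' vs H='01': prefix -- VIOLATION

NO -- this is NOT a valid prefix code. B (0) is a prefix of H (01).


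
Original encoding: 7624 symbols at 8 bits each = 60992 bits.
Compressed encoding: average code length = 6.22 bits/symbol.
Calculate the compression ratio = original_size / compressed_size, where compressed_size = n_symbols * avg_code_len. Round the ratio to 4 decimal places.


original_size = n_symbols * orig_bits = 7624 * 8 = 60992 bits
compressed_size = n_symbols * avg_code_len = 7624 * 6.22 = 47421.28 bits
ratio = original_size / compressed_size = 60992 / 47421.28 = 1.2862

Compression ratio = 1.2862


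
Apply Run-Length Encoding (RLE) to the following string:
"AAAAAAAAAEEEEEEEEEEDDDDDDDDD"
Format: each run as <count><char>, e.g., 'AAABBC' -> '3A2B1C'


Scanning runs left to right:
  i=0: run of 'A' x 9 -> '9A'
  i=9: run of 'E' x 10 -> '10E'
  i=19: run of 'D' x 9 -> '9D'

RLE = 9A10E9D


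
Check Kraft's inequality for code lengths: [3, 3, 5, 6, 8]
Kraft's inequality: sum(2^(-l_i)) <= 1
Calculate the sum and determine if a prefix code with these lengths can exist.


Sum = 2^(-3) + 2^(-3) + 2^(-5) + 2^(-6) + 2^(-8)
    = 0.125 + 0.125 + 0.03125 + 0.015625 + 0.00390625
    = 77/256 = 0.30078125
Since 0.30078125 <= 1, Kraft's inequality IS satisfied.
A prefix code with these lengths CAN exist.

Kraft sum = 0.30078125. Satisfied.


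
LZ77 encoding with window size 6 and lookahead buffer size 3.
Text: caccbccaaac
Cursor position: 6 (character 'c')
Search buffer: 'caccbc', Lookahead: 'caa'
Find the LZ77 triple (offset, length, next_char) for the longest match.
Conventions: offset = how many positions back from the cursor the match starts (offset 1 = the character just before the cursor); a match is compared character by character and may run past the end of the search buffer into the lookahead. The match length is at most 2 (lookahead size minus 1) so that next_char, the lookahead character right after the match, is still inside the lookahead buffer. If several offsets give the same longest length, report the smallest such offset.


Try each offset into the search buffer:
  offset=1 (pos 5, char 'c'): match length 1
  offset=2 (pos 4, char 'b'): match length 0
  offset=3 (pos 3, char 'c'): match length 1
  offset=4 (pos 2, char 'c'): match length 1
  offset=5 (pos 1, char 'a'): match length 0
  offset=6 (pos 0, char 'c'): match length 2
Longest match has length 2 at offset 6.
next_char = character at position 6 + 2 = 8 -> 'a'

Best match: offset=6, length=2 (matching 'ca' starting at position 0)
LZ77 triple: (6, 2, 'a')


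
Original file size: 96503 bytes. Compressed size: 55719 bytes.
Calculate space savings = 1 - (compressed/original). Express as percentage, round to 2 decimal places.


ratio = compressed/original = 55719/96503 = 0.577381
savings = 1 - ratio = 1 - 0.577381 = 0.422619
as a percentage: 0.422619 * 100 = 42.26%

Space savings = 1 - 55719/96503 = 42.26%


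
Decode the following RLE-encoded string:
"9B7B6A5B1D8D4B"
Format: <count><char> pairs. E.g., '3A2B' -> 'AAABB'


Expanding each <count><char> pair:
  9B -> 'BBBBBBBBB'
  7B -> 'BBBBBBB'
  6A -> 'AAAAAA'
  5B -> 'BBBBB'
  1D -> 'D'
  8D -> 'DDDDDDDD'
  4B -> 'BBBB'

Decoded = BBBBBBBBBBBBBBBBAAAAAABBBBBDDDDDDDDDBBBB


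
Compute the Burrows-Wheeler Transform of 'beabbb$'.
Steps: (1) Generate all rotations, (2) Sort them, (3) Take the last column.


Rotations (sorted):
  0: $beabbb -> last char: b
  1: abbb$be -> last char: e
  2: b$beabb -> last char: b
  3: bb$beab -> last char: b
  4: bbb$bea -> last char: a
  5: beabbb$ -> last char: $
  6: eabbb$b -> last char: b


BWT = bebba$b


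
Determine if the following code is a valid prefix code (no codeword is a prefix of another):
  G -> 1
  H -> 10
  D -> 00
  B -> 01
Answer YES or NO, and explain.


Checking each pair (does one codeword prefix another?):
  G='1' vs H='10': prefix -- VIOLATION

NO -- this is NOT a valid prefix code. G (1) is a prefix of H (10).


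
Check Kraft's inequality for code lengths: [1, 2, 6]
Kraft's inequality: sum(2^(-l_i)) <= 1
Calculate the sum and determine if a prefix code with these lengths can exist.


Sum = 2^(-1) + 2^(-2) + 2^(-6)
    = 0.5 + 0.25 + 0.015625
    = 49/64 = 0.765625
Since 0.765625 <= 1, Kraft's inequality IS satisfied.
A prefix code with these lengths CAN exist.

Kraft sum = 0.765625. Satisfied.


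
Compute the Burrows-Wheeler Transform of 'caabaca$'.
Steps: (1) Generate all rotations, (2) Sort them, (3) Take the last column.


Rotations (sorted):
  0: $caabaca -> last char: a
  1: a$caabac -> last char: c
  2: aabaca$c -> last char: c
  3: abaca$ca -> last char: a
  4: aca$caab -> last char: b
  5: baca$caa -> last char: a
  6: ca$caaba -> last char: a
  7: caabaca$ -> last char: $


BWT = accabaa$


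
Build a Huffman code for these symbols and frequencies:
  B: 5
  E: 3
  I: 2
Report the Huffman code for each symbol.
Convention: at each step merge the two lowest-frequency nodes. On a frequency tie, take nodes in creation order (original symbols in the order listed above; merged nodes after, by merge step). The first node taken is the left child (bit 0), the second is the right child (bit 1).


Huffman tree construction:
Step 1: Merge I(2) + E(3) = 5
Step 2: Merge B(5) + (I+E)(5) = 10
Read each symbol's code off the tree from the root (left child = 0, right child = 1).

Codes:
  B: 0 (length 1)
  E: 11 (length 2)
  I: 10 (length 2)
Average code length: 15/10 = 1.5000 bits/symbol


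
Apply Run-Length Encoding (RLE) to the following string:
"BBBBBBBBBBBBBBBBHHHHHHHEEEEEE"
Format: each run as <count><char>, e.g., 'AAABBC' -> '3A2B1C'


Scanning runs left to right:
  i=0: run of 'B' x 16 -> '16B'
  i=16: run of 'H' x 7 -> '7H'
  i=23: run of 'E' x 6 -> '6E'

RLE = 16B7H6E


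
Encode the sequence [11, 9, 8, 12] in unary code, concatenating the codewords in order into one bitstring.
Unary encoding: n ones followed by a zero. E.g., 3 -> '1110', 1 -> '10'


Encode each number as n ones followed by a terminating 0:
  11 -> 111111111110 (12 bits)
  9 -> 1111111110 (10 bits)
  8 -> 111111110 (9 bits)
  12 -> 1111111111110 (13 bits)
Total length = 12 + 10 + 9 + 13 = 44 bits.

Unary([11, 9, 8, 12]) = 11111111111011111111101111111101111111111110 (44 bits)


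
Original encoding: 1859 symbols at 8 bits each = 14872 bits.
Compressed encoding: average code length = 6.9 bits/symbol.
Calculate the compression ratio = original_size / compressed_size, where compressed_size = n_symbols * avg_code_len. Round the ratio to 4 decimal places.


original_size = n_symbols * orig_bits = 1859 * 8 = 14872 bits
compressed_size = n_symbols * avg_code_len = 1859 * 6.9 = 12827.1 bits
ratio = original_size / compressed_size = 14872 / 12827.1 = 1.1594

Compression ratio = 1.1594


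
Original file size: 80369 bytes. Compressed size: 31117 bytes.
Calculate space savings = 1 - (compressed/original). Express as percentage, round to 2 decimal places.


ratio = compressed/original = 31117/80369 = 0.387177
savings = 1 - ratio = 1 - 0.387177 = 0.612823
as a percentage: 0.612823 * 100 = 61.28%

Space savings = 1 - 31117/80369 = 61.28%


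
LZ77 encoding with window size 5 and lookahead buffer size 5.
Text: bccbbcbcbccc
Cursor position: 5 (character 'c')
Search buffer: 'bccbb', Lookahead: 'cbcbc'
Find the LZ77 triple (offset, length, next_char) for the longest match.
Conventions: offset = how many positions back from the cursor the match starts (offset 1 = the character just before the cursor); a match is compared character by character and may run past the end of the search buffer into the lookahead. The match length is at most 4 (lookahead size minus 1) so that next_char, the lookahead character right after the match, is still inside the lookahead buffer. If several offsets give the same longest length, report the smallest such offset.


Try each offset into the search buffer:
  offset=1 (pos 4, char 'b'): match length 0
  offset=2 (pos 3, char 'b'): match length 0
  offset=3 (pos 2, char 'c'): match length 2
  offset=4 (pos 1, char 'c'): match length 1
  offset=5 (pos 0, char 'b'): match length 0
Longest match has length 2 at offset 3.
next_char = character at position 5 + 2 = 7 -> 'c'

Best match: offset=3, length=2 (matching 'cb' starting at position 2)
LZ77 triple: (3, 2, 'c')


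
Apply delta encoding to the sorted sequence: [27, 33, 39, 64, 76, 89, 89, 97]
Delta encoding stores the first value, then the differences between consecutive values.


First value: 27
Deltas:
  33 - 27 = 6
  39 - 33 = 6
  64 - 39 = 25
  76 - 64 = 12
  89 - 76 = 13
  89 - 89 = 0
  97 - 89 = 8


Delta encoded: [27, 6, 6, 25, 12, 13, 0, 8]


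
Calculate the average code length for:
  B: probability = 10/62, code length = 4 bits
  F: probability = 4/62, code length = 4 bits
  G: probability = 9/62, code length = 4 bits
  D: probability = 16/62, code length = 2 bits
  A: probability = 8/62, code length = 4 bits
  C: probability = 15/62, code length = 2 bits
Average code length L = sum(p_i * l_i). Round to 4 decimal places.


Weighted contributions p_i * l_i:
  B: (10/62) * 4 = 40/62
  F: (4/62) * 4 = 16/62
  G: (9/62) * 4 = 36/62
  D: (16/62) * 2 = 32/62
  A: (8/62) * 4 = 32/62
  C: (15/62) * 2 = 30/62
Sum = (40 + 16 + 36 + 32 + 32 + 30)/62 = 186/62

L = 186/62 = 3.0000 bits/symbol


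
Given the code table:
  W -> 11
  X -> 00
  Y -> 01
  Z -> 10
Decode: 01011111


Decoding:
01 -> Y
01 -> Y
11 -> W
11 -> W


Result: YYWW


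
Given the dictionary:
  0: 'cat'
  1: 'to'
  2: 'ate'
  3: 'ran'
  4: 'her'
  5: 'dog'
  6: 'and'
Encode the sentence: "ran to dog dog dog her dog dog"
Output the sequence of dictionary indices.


Look up each word in the dictionary:
  'ran' -> 3
  'to' -> 1
  'dog' -> 5
  'dog' -> 5
  'dog' -> 5
  'her' -> 4
  'dog' -> 5
  'dog' -> 5

Encoded: [3, 1, 5, 5, 5, 4, 5, 5]


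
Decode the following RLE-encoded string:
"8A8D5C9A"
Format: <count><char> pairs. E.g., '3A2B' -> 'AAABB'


Expanding each <count><char> pair:
  8A -> 'AAAAAAAA'
  8D -> 'DDDDDDDD'
  5C -> 'CCCCC'
  9A -> 'AAAAAAAAA'

Decoded = AAAAAAAADDDDDDDDCCCCCAAAAAAAAA


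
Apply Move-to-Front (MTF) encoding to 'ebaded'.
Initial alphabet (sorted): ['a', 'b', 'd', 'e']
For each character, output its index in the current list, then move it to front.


MTF encoding:
'e': index 3 in ['a', 'b', 'd', 'e'] -> ['e', 'a', 'b', 'd']
'b': index 2 in ['e', 'a', 'b', 'd'] -> ['b', 'e', 'a', 'd']
'a': index 2 in ['b', 'e', 'a', 'd'] -> ['a', 'b', 'e', 'd']
'd': index 3 in ['a', 'b', 'e', 'd'] -> ['d', 'a', 'b', 'e']
'e': index 3 in ['d', 'a', 'b', 'e'] -> ['e', 'd', 'a', 'b']
'd': index 1 in ['e', 'd', 'a', 'b'] -> ['d', 'e', 'a', 'b']


Output: [3, 2, 2, 3, 3, 1]


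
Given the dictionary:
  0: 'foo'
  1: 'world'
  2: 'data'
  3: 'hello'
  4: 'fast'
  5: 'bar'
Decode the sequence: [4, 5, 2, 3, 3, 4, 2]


Look up each index in the dictionary:
  4 -> 'fast'
  5 -> 'bar'
  2 -> 'data'
  3 -> 'hello'
  3 -> 'hello'
  4 -> 'fast'
  2 -> 'data'

Decoded: "fast bar data hello hello fast data"


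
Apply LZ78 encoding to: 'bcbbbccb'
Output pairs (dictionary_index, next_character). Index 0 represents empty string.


LZ78 encoding steps:
Dictionary: {0: ''}
Step 1: w='' (idx 0), next='b' -> output (0, 'b'), add 'b' as idx 1
Step 2: w='' (idx 0), next='c' -> output (0, 'c'), add 'c' as idx 2
Step 3: w='b' (idx 1), next='b' -> output (1, 'b'), add 'bb' as idx 3
Step 4: w='b' (idx 1), next='c' -> output (1, 'c'), add 'bc' as idx 4
Step 5: w='c' (idx 2), next='b' -> output (2, 'b'), add 'cb' as idx 5


Encoded: [(0, 'b'), (0, 'c'), (1, 'b'), (1, 'c'), (2, 'b')]


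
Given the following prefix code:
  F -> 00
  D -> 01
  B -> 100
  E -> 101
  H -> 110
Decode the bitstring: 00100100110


Decoding step by step:
Bits 00 -> F
Bits 100 -> B
Bits 100 -> B
Bits 110 -> H


Decoded message: FBBH


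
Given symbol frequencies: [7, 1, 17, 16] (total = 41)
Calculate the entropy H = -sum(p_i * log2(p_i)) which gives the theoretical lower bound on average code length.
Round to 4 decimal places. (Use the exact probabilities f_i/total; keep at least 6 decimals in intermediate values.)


Per-symbol terms -p_i * log2(p_i) with p_i = f_i/41:
  p = 7/41 = 0.170732: log2(p) = -2.550197, -p*log2(p) = 0.435400
  p = 1/41 = 0.024390: log2(p) = -5.357552, -p*log2(p) = 0.130672
  p = 17/41 = 0.414634: log2(p) = -1.270089, -p*log2(p) = 0.526622
  p = 16/41 = 0.390244: log2(p) = -1.357552, -p*log2(p) = 0.529776
H = 0.435400 + 0.130672 + 0.526622 + 0.529776 = 1.622470

H = 1.6225 bits/symbol


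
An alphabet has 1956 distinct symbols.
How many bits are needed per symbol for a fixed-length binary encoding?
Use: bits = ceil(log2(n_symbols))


log2(1956) = 10.9337
Bracket: 2^10 = 1024 < 1956 <= 2^11 = 2048
So ceil(log2(1956)) = 11

bits = ceil(log2(1956)) = ceil(10.9337) = 11 bits


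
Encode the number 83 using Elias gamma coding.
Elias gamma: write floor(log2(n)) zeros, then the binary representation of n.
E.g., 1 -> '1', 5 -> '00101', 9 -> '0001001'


num_bits = floor(log2(83)) + 1 = 7
leading_zeros = num_bits - 1 = 6
binary(83) = 1010011

Elias gamma(83) = '000000' + '1010011' = 0000001010011 (13 bits)


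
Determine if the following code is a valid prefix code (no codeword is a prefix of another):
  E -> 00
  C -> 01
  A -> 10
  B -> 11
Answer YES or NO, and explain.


Checking each pair (does one codeword prefix another?):
  E='00' vs C='01': no prefix
  E='00' vs A='10': no prefix
  E='00' vs B='11': no prefix
  C='01' vs E='00': no prefix
  C='01' vs A='10': no prefix
  C='01' vs B='11': no prefix
  A='10' vs E='00': no prefix
  A='10' vs C='01': no prefix
  A='10' vs B='11': no prefix
  B='11' vs E='00': no prefix
  B='11' vs C='01': no prefix
  B='11' vs A='10': no prefix
No violation found over all pairs.

YES -- this is a valid prefix code. No codeword is a prefix of any other codeword.


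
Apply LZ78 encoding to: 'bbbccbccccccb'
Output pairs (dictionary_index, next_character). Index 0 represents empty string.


LZ78 encoding steps:
Dictionary: {0: ''}
Step 1: w='' (idx 0), next='b' -> output (0, 'b'), add 'b' as idx 1
Step 2: w='b' (idx 1), next='b' -> output (1, 'b'), add 'bb' as idx 2
Step 3: w='' (idx 0), next='c' -> output (0, 'c'), add 'c' as idx 3
Step 4: w='c' (idx 3), next='b' -> output (3, 'b'), add 'cb' as idx 4
Step 5: w='c' (idx 3), next='c' -> output (3, 'c'), add 'cc' as idx 5
Step 6: w='cc' (idx 5), next='c' -> output (5, 'c'), add 'ccc' as idx 6
Step 7: w='cb' (idx 4), end of input -> output (4, '')


Encoded: [(0, 'b'), (1, 'b'), (0, 'c'), (3, 'b'), (3, 'c'), (5, 'c'), (4, '')]


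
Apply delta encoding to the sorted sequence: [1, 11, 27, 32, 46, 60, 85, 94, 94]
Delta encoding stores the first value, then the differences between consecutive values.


First value: 1
Deltas:
  11 - 1 = 10
  27 - 11 = 16
  32 - 27 = 5
  46 - 32 = 14
  60 - 46 = 14
  85 - 60 = 25
  94 - 85 = 9
  94 - 94 = 0


Delta encoded: [1, 10, 16, 5, 14, 14, 25, 9, 0]


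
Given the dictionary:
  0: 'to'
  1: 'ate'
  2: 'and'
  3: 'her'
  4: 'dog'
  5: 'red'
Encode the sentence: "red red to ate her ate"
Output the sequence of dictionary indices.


Look up each word in the dictionary:
  'red' -> 5
  'red' -> 5
  'to' -> 0
  'ate' -> 1
  'her' -> 3
  'ate' -> 1

Encoded: [5, 5, 0, 1, 3, 1]


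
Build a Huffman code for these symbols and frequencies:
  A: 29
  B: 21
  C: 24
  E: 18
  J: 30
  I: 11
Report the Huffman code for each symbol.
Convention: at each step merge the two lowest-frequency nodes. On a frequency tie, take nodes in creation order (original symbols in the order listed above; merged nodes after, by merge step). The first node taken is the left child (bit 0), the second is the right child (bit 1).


Huffman tree construction:
Step 1: Merge I(11) + E(18) = 29
Step 2: Merge B(21) + C(24) = 45
Step 3: Merge A(29) + (I+E)(29) = 58
Step 4: Merge J(30) + (B+C)(45) = 75
Step 5: Merge (A+(I+E))(58) + (J+(B+C))(75) = 133
Read each symbol's code off the tree from the root (left child = 0, right child = 1).

Codes:
  A: 00 (length 2)
  B: 110 (length 3)
  C: 111 (length 3)
  E: 011 (length 3)
  J: 10 (length 2)
  I: 010 (length 3)
Average code length: 340/133 = 2.5564 bits/symbol


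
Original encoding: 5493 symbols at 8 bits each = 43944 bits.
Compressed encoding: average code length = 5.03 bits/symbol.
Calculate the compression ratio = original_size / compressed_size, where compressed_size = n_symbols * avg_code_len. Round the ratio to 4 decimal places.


original_size = n_symbols * orig_bits = 5493 * 8 = 43944 bits
compressed_size = n_symbols * avg_code_len = 5493 * 5.03 = 27629.79 bits
ratio = original_size / compressed_size = 43944 / 27629.79 = 1.5905

Compression ratio = 1.5905


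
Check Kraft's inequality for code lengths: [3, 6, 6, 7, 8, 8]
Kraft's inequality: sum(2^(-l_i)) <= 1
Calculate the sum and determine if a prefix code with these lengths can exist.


Sum = 2^(-3) + 2^(-6) + 2^(-6) + 2^(-7) + 2^(-8) + 2^(-8)
    = 0.125 + 0.015625 + 0.015625 + 0.0078125 + 0.00390625 + 0.00390625
    = 44/256 = 0.171875
Since 0.171875 <= 1, Kraft's inequality IS satisfied.
A prefix code with these lengths CAN exist.

Kraft sum = 0.171875. Satisfied.


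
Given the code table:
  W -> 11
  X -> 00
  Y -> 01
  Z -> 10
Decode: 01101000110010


Decoding:
01 -> Y
10 -> Z
10 -> Z
00 -> X
11 -> W
00 -> X
10 -> Z


Result: YZZXWXZ


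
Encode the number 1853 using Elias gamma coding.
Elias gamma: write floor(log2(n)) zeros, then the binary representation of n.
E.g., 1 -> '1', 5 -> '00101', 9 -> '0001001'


num_bits = floor(log2(1853)) + 1 = 11
leading_zeros = num_bits - 1 = 10
binary(1853) = 11100111101

Elias gamma(1853) = '0000000000' + '11100111101' = 000000000011100111101 (21 bits)


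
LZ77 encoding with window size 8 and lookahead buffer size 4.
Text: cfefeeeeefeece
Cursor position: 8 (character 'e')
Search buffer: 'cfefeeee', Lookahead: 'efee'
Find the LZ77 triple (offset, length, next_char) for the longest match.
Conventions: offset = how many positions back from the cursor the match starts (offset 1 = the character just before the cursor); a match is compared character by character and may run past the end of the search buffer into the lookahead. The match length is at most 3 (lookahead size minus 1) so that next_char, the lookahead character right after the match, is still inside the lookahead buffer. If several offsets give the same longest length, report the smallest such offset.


Try each offset into the search buffer:
  offset=1 (pos 7, char 'e'): match length 1
  offset=2 (pos 6, char 'e'): match length 1
  offset=3 (pos 5, char 'e'): match length 1
  offset=4 (pos 4, char 'e'): match length 1
  offset=5 (pos 3, char 'f'): match length 0
  offset=6 (pos 2, char 'e'): match length 3
  offset=7 (pos 1, char 'f'): match length 0
  offset=8 (pos 0, char 'c'): match length 0
Longest match has length 3 at offset 6.
next_char = character at position 8 + 3 = 11 -> 'e'

Best match: offset=6, length=3 (matching 'efe' starting at position 2)
LZ77 triple: (6, 3, 'e')


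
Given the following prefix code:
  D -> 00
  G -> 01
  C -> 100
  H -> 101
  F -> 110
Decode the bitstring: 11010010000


Decoding step by step:
Bits 110 -> F
Bits 100 -> C
Bits 100 -> C
Bits 00 -> D


Decoded message: FCCD


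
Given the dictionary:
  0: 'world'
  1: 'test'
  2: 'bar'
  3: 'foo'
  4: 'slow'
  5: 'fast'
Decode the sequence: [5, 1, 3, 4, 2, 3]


Look up each index in the dictionary:
  5 -> 'fast'
  1 -> 'test'
  3 -> 'foo'
  4 -> 'slow'
  2 -> 'bar'
  3 -> 'foo'

Decoded: "fast test foo slow bar foo"


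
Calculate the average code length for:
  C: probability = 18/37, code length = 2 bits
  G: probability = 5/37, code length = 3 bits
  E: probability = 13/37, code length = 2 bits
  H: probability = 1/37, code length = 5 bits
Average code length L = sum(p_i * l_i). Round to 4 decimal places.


Weighted contributions p_i * l_i:
  C: (18/37) * 2 = 36/37
  G: (5/37) * 3 = 15/37
  E: (13/37) * 2 = 26/37
  H: (1/37) * 5 = 5/37
Sum = (36 + 15 + 26 + 5)/37 = 82/37

L = 82/37 = 2.2162 bits/symbol


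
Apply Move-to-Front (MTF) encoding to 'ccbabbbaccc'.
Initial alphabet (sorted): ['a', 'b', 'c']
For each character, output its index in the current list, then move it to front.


MTF encoding:
'c': index 2 in ['a', 'b', 'c'] -> ['c', 'a', 'b']
'c': index 0 in ['c', 'a', 'b'] -> ['c', 'a', 'b']
'b': index 2 in ['c', 'a', 'b'] -> ['b', 'c', 'a']
'a': index 2 in ['b', 'c', 'a'] -> ['a', 'b', 'c']
'b': index 1 in ['a', 'b', 'c'] -> ['b', 'a', 'c']
'b': index 0 in ['b', 'a', 'c'] -> ['b', 'a', 'c']
'b': index 0 in ['b', 'a', 'c'] -> ['b', 'a', 'c']
'a': index 1 in ['b', 'a', 'c'] -> ['a', 'b', 'c']
'c': index 2 in ['a', 'b', 'c'] -> ['c', 'a', 'b']
'c': index 0 in ['c', 'a', 'b'] -> ['c', 'a', 'b']
'c': index 0 in ['c', 'a', 'b'] -> ['c', 'a', 'b']


Output: [2, 0, 2, 2, 1, 0, 0, 1, 2, 0, 0]


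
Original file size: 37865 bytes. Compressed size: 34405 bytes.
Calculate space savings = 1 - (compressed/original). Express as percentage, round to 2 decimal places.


ratio = compressed/original = 34405/37865 = 0.908623
savings = 1 - ratio = 1 - 0.908623 = 0.091377
as a percentage: 0.091377 * 100 = 9.14%

Space savings = 1 - 34405/37865 = 9.14%


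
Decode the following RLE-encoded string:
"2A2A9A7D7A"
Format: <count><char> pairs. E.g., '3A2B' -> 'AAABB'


Expanding each <count><char> pair:
  2A -> 'AA'
  2A -> 'AA'
  9A -> 'AAAAAAAAA'
  7D -> 'DDDDDDD'
  7A -> 'AAAAAAA'

Decoded = AAAAAAAAAAAAADDDDDDDAAAAAAA


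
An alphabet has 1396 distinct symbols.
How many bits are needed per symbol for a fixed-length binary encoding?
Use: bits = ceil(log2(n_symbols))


log2(1396) = 10.4471
Bracket: 2^10 = 1024 < 1396 <= 2^11 = 2048
So ceil(log2(1396)) = 11

bits = ceil(log2(1396)) = ceil(10.4471) = 11 bits


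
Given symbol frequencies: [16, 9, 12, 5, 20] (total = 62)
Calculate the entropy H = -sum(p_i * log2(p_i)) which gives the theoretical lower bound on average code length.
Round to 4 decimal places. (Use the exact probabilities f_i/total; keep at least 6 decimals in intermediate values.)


Per-symbol terms -p_i * log2(p_i) with p_i = f_i/62:
  p = 16/62 = 0.258065: log2(p) = -1.954196, -p*log2(p) = 0.504309
  p = 9/62 = 0.145161: log2(p) = -2.784271, -p*log2(p) = 0.404168
  p = 12/62 = 0.193548: log2(p) = -2.369234, -p*log2(p) = 0.458561
  p = 5/62 = 0.080645: log2(p) = -3.632268, -p*log2(p) = 0.292925
  p = 20/62 = 0.322581: log2(p) = -1.632268, -p*log2(p) = 0.526538
H = 0.504309 + 0.404168 + 0.458561 + 0.292925 + 0.526538 = 2.186501

H = 2.1865 bits/symbol


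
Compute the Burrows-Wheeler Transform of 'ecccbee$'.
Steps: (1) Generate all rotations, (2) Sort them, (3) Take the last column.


Rotations (sorted):
  0: $ecccbee -> last char: e
  1: bee$eccc -> last char: c
  2: cbee$ecc -> last char: c
  3: ccbee$ec -> last char: c
  4: cccbee$e -> last char: e
  5: e$ecccbe -> last char: e
  6: ecccbee$ -> last char: $
  7: ee$ecccb -> last char: b


BWT = ecccee$b


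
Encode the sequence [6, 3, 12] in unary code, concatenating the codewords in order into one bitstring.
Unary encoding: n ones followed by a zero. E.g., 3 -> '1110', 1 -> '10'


Encode each number as n ones followed by a terminating 0:
  6 -> 1111110 (7 bits)
  3 -> 1110 (4 bits)
  12 -> 1111111111110 (13 bits)
Total length = 7 + 4 + 13 = 24 bits.

Unary([6, 3, 12]) = 111111011101111111111110 (24 bits)


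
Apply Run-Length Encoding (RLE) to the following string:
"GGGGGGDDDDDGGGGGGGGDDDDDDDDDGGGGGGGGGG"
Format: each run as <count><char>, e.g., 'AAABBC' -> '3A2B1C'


Scanning runs left to right:
  i=0: run of 'G' x 6 -> '6G'
  i=6: run of 'D' x 5 -> '5D'
  i=11: run of 'G' x 8 -> '8G'
  i=19: run of 'D' x 9 -> '9D'
  i=28: run of 'G' x 10 -> '10G'

RLE = 6G5D8G9D10G


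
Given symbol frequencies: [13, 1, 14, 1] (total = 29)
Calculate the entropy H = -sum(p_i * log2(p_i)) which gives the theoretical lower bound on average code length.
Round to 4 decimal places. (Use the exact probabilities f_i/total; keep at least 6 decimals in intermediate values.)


Per-symbol terms -p_i * log2(p_i) with p_i = f_i/29:
  p = 13/29 = 0.448276: log2(p) = -1.157541, -p*log2(p) = 0.518898
  p = 1/29 = 0.034483: log2(p) = -4.857981, -p*log2(p) = 0.167517
  p = 14/29 = 0.482759: log2(p) = -1.050626, -p*log2(p) = 0.507199
  p = 1/29 = 0.034483: log2(p) = -4.857981, -p*log2(p) = 0.167517
H = 0.518898 + 0.167517 + 0.507199 + 0.167517 = 1.361131

H = 1.3611 bits/symbol
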